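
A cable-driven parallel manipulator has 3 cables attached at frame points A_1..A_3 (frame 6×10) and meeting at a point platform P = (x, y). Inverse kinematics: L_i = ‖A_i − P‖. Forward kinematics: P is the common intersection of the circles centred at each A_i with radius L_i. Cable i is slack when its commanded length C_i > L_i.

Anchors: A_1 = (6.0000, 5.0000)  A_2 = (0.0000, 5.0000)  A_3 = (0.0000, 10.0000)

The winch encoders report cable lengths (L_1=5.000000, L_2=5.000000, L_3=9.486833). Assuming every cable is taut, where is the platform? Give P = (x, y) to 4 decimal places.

expand ‖A_i−P‖²=L_i² and subtract eq 1 (k_i ≔ ‖A_i‖²−L_i²)
k_1 = 36.0000+25.0000−25.0000 = 36.0000
eq1−eq2 → [12.0000  0.0000]·P = 36.0000
eq1−eq3 → [12.0000  -10.0000]·P = 26.0000
2×2 solve → P = (3.0000, 1.0000)

(3.0000, 1.0000)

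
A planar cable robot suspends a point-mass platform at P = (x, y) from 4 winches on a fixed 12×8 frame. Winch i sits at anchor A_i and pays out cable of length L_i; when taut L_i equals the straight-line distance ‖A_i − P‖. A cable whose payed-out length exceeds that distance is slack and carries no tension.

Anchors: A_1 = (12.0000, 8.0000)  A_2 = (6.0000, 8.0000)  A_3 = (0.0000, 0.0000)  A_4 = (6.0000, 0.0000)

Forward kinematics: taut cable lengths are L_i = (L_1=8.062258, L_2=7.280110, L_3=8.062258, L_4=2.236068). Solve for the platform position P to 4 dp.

expand ‖A_i−P‖²=L_i² and subtract eq 1 (k_i ≔ ‖A_i‖²−L_i²)
k_1 = 144.0000+64.0000−65.0000 = 143.0000
eq1−eq2 → [12.0000  0.0000]·P = 96.0000
eq1−eq3 → [24.0000  16.0000]·P = 208.0000
eq1−eq4 → [12.0000  16.0000]·P = 112.0000
2×2 solve → P = (8.0000, 1.0000)
check cable 4: ‖A_4−P‖² = 5.0000 ≈ L_4² = 5.0000 ✓

(8.0000, 1.0000)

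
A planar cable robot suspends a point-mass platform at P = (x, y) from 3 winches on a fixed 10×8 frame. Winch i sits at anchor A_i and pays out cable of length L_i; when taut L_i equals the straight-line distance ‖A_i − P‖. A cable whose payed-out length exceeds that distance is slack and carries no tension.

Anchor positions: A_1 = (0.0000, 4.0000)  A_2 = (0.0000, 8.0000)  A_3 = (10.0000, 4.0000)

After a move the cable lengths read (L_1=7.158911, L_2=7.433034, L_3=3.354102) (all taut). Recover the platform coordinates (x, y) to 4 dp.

(7.0000, 5.5000)

circle eqns → linear via eq_j − eq_1; set c_j = A_j·A_j − L_j²
c_1 = 0.0000+16.0000−51.2500 = -35.2500
0.0000·x − 8.0000·y = c_1−c_2 = -44.0000
-20.0000·x + 0.0000·y = c_1−c_3 = -140.0000
solve first two rows → x=7.0000, y=5.5000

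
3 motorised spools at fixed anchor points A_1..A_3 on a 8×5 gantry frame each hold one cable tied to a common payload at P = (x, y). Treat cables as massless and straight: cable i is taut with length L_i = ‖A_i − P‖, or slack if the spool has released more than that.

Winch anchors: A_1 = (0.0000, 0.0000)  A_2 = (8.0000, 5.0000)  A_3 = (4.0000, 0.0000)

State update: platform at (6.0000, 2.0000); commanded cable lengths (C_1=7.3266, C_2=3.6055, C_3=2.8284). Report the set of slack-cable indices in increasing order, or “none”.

cable 1: √((-6.0000)²+(-2.0000)²)=6.3246, C_1=7.3266: slack
cable 2: √((2.0000)²+(3.0000)²)=3.6056, C_2=3.6055: taut
cable 3: √((-2.0000)²+(-2.0000)²)=2.8284, C_3=2.8284: taut

1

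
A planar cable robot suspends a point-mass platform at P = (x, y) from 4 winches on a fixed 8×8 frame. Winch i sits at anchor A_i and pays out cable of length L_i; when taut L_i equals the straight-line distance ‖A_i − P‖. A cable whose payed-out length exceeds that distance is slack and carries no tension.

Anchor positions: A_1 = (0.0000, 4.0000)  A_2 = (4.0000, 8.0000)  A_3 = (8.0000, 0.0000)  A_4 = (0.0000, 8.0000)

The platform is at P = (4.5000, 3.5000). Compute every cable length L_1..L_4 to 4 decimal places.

L_1 = √((0.0000−4.5000)² + (4.0000−3.5000)²) = 4.5277
L_2 = √((4.0000−4.5000)² + (8.0000−3.5000)²) = 4.5277
L_3 = √((8.0000−4.5000)² + (0.0000−3.5000)²) = 4.9497
L_4 = √((0.0000−4.5000)² + (8.0000−3.5000)²) = 6.3640

(4.5277, 4.5277, 4.9497, 6.3640)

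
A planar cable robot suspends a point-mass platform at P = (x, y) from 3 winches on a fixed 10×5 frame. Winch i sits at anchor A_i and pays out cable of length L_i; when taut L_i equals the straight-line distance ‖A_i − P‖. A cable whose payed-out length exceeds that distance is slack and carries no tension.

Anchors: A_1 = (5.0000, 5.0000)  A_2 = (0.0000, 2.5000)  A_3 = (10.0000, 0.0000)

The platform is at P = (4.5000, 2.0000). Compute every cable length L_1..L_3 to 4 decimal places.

L_1: Δ = A_1−P = (0.5000, 3.0000) → ‖Δ‖ = √9.2500 = 3.0414
L_2: Δ = A_2−P = (-4.5000, 0.5000) → ‖Δ‖ = √20.5000 = 4.5277
L_3: Δ = A_3−P = (5.5000, -2.0000) → ‖Δ‖ = √34.2500 = 5.8523

(3.0414, 4.5277, 5.8523)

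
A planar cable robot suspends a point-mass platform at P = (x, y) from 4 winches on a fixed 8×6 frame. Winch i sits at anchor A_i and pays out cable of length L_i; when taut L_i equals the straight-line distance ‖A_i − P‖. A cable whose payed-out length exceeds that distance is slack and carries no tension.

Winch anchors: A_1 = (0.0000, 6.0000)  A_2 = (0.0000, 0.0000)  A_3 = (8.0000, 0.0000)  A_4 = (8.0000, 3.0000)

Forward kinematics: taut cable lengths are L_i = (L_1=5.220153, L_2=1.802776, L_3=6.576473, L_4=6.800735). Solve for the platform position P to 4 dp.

(1.5000, 1.0000)

each cable: (A_i−P)·(A_i−P) = L_i²; let c_i = ‖A_i‖²−L_i²
c_1 = 0.0000+36.0000−27.2500 = 8.7500
row 1: 0.0000x + 12.0000y = 12.0000  (c_2=-3.2500)
row 2: -16.0000x + 12.0000y = -12.0000  (c_3=20.7500)
row 3: -16.0000x + 6.0000y = -18.0000  (c_4=26.7500)
Cramer on rows 1–2 → x = 1.5000, y = 1.0000
check cable 4: ‖A_4−P‖² = 46.2500 ≈ L_4² = 46.2500 ✓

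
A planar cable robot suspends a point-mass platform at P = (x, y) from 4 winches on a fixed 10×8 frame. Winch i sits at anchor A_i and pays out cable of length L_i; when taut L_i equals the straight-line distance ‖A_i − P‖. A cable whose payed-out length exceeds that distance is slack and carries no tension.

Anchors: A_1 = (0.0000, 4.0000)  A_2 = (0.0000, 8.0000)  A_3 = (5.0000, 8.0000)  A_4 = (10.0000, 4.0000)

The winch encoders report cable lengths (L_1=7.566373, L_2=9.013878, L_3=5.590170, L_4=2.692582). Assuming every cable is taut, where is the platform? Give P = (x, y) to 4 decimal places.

(7.5000, 3.0000)

expand ‖A_i−P‖²=L_i² and subtract eq 1 (c_i ≔ ‖A_i‖²−L_i²)
c_1 = 0.0000+16.0000−57.2500 = -41.2500
eq1−eq2 → [0.0000  -8.0000]·P = -24.0000
eq1−eq3 → [-10.0000  -8.0000]·P = -99.0000
eq1−eq4 → [-20.0000  0.0000]·P = -150.0000
2×2 solve → P = (7.5000, 3.0000)
check cable 4: ‖A_4−P‖² = 7.2500 ≈ L_4² = 7.2500 ✓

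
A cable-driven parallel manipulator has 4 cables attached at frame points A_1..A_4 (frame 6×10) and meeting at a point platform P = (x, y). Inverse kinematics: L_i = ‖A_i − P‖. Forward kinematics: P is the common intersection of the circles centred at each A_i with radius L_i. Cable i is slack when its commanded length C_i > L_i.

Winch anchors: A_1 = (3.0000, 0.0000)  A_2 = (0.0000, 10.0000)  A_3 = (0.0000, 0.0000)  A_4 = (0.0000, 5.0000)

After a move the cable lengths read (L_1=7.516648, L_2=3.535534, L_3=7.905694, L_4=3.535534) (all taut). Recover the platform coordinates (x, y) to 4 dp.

expand ‖A_i−P‖²=L_i² and subtract eq 1 (c_i ≔ ‖A_i‖²−L_i²)
c_1 = 9.0000+0.0000−56.5000 = -47.5000
eq1−eq2 → [6.0000  -20.0000]·P = -135.0000
eq1−eq3 → [6.0000  0.0000]·P = 15.0000
eq1−eq4 → [6.0000  -10.0000]·P = -60.0000
2×2 solve → P = (2.5000, 7.5000)
check cable 4: ‖A_4−P‖² = 12.5000 ≈ L_4² = 12.5000 ✓

(2.5000, 7.5000)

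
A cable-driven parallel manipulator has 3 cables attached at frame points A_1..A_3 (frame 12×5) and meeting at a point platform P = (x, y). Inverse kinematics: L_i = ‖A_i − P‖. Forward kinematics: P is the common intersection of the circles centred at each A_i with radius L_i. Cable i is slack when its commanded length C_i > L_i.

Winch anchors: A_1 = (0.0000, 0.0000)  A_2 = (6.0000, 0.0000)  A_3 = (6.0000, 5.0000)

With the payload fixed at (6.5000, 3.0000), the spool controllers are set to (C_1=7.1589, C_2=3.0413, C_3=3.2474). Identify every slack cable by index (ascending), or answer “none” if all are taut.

i=1: geometric 7.1589 vs commanded 7.1589 ⇒ taut
i=2: geometric 3.0414 vs commanded 3.0413 ⇒ taut
i=3: geometric 2.0616 vs commanded 3.2474 ⇒ slack

3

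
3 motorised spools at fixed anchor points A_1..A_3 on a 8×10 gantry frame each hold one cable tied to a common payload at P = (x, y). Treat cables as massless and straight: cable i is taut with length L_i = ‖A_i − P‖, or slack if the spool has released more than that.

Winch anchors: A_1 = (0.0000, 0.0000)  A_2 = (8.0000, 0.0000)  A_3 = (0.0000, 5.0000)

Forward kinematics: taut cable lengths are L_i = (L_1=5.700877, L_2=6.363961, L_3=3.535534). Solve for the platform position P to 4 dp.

(3.5000, 4.5000)

circle eqns → linear via eq_j − eq_1; set c_j = A_j·A_j − L_j²
c_1 = 0.0000+0.0000−32.5000 = -32.5000
-16.0000·x + 0.0000·y = c_1−c_2 = -56.0000
0.0000·x − 10.0000·y = c_1−c_3 = -45.0000
solve first two rows → x=3.5000, y=4.5000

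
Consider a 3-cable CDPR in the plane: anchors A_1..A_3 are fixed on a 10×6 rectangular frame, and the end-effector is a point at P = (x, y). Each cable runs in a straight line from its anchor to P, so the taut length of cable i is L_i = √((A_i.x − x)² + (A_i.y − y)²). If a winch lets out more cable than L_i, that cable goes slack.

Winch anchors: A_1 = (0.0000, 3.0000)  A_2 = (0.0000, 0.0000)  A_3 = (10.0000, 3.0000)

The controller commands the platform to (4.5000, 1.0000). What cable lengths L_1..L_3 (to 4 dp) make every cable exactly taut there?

(4.9244, 4.6098, 5.8523)

L_1 = √((0.0000−4.5000)² + (3.0000−1.0000)²) = 4.9244
L_2 = √((0.0000−4.5000)² + (0.0000−1.0000)²) = 4.6098
L_3 = √((10.0000−4.5000)² + (3.0000−1.0000)²) = 5.8523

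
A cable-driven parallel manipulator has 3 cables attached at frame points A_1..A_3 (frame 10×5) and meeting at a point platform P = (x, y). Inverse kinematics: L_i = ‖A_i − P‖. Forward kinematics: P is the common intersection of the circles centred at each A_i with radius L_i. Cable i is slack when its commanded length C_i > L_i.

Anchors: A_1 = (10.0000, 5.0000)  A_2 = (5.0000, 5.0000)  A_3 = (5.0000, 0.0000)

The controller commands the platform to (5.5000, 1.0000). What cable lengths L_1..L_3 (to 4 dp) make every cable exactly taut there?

(6.0208, 4.0311, 1.1180)

L_1: Δ = A_1−P = (4.5000, 4.0000) → ‖Δ‖ = √36.2500 = 6.0208
L_2: Δ = A_2−P = (-0.5000, 4.0000) → ‖Δ‖ = √16.2500 = 4.0311
L_3: Δ = A_3−P = (-0.5000, -1.0000) → ‖Δ‖ = √1.2500 = 1.1180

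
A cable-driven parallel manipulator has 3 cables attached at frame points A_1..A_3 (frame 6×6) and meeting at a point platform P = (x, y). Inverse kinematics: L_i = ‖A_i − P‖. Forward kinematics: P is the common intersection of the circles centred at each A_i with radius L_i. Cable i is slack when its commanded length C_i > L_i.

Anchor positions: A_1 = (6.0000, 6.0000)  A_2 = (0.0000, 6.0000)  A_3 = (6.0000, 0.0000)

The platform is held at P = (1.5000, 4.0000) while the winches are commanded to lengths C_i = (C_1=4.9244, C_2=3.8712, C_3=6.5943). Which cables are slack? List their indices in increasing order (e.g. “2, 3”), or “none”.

cable 1: L_1 = ‖A_1−P‖ = 4.9244;  C_1 = 4.9244 → taut
cable 2: L_2 = ‖A_2−P‖ = 2.5000;  C_2 = 3.8712 → slack
cable 3: L_3 = ‖A_3−P‖ = 6.0208;  C_3 = 6.5943 → slack

2, 3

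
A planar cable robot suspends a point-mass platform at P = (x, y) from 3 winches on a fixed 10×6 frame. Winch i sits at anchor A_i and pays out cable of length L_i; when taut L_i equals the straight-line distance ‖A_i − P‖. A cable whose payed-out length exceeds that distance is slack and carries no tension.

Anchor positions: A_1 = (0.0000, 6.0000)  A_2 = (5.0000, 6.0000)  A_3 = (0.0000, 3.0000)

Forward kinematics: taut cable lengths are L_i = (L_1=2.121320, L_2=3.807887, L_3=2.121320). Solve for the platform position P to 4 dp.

circle eqns → linear via eq_j − eq_1; set k_j = A_j·A_j − L_j²
k_1 = 0.0000+36.0000−4.5000 = 31.5000
-10.0000·x + 0.0000·y = k_1−k_2 = -15.0000
0.0000·x + 6.0000·y = k_1−k_3 = 27.0000
solve first two rows → x=1.5000, y=4.5000

(1.5000, 4.5000)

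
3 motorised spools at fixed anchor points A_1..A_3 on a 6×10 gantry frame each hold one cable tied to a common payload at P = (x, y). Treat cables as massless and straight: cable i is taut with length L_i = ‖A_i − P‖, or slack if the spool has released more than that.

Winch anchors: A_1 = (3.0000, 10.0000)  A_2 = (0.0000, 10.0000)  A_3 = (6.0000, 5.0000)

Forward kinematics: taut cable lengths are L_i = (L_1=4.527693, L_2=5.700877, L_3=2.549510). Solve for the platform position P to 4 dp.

each cable: (A_i−P)·(A_i−P) = L_i²; let c_i = ‖A_i‖²−L_i²
c_1 = 9.0000+100.0000−20.5000 = 88.5000
row 1: 6.0000x + 0.0000y = 21.0000  (c_2=67.5000)
row 2: -6.0000x + 10.0000y = 34.0000  (c_3=54.5000)
Cramer on rows 1–2 → x = 3.5000, y = 5.5000

(3.5000, 5.5000)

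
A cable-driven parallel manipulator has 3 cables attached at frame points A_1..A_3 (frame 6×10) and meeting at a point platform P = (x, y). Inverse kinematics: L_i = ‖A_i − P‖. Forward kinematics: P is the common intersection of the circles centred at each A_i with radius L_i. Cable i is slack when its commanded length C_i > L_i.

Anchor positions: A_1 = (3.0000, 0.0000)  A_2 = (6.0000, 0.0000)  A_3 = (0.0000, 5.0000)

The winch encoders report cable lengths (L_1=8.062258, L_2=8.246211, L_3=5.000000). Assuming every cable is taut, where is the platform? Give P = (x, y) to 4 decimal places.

(4.0000, 8.0000)

circle eqns → linear via eq_j − eq_1; set k_j = A_j·A_j − L_j²
k_1 = 9.0000+0.0000−65.0000 = -56.0000
-6.0000·x + 0.0000·y = k_1−k_2 = -24.0000
6.0000·x − 10.0000·y = k_1−k_3 = -56.0000
solve first two rows → x=4.0000, y=8.0000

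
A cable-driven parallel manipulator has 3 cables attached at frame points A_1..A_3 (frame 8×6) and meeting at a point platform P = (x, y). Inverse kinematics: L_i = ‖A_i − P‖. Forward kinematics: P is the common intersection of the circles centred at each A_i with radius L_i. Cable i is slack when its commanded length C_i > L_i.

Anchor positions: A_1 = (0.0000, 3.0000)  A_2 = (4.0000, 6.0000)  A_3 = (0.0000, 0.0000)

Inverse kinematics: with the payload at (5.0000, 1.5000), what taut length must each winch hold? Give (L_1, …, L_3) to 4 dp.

L_1 = √((0.0000−5.0000)² + (3.0000−1.5000)²) = 5.2202
L_2 = √((4.0000−5.0000)² + (6.0000−1.5000)²) = 4.6098
L_3 = √((0.0000−5.0000)² + (0.0000−1.5000)²) = 5.2202

(5.2202, 4.6098, 5.2202)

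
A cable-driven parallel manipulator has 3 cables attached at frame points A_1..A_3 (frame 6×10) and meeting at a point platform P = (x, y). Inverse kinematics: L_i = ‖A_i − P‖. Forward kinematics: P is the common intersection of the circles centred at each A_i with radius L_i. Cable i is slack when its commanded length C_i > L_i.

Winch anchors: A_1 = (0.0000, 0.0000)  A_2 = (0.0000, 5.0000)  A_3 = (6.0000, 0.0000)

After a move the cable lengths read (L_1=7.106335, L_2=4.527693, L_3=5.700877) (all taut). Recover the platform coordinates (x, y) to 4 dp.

each cable: (A_i−P)·(A_i−P) = L_i²; let q_i = ‖A_i‖²−L_i²
q_1 = 0.0000+0.0000−50.5000 = -50.5000
row 1: 0.0000x − 10.0000y = -55.0000  (q_2=4.5000)
row 2: -12.0000x + 0.0000y = -54.0000  (q_3=3.5000)
Cramer on rows 1–2 → x = 4.5000, y = 5.5000

(4.5000, 5.5000)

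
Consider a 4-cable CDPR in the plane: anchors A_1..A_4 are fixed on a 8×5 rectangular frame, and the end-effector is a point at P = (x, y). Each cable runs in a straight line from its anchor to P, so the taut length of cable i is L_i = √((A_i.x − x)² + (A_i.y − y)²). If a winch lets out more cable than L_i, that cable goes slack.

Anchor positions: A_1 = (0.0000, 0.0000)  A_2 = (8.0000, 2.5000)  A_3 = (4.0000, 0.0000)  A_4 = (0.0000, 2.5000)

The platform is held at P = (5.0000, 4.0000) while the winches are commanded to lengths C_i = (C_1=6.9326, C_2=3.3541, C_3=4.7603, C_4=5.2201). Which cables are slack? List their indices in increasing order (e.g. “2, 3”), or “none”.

cable 1: √((-5.0000)²+(-4.0000)²)=6.4031, C_1=6.9326: slack
cable 2: √((3.0000)²+(-1.5000)²)=3.3541, C_2=3.3541: taut
cable 3: √((-1.0000)²+(-4.0000)²)=4.1231, C_3=4.7603: slack
cable 4: √((-5.0000)²+(-1.5000)²)=5.2202, C_4=5.2201: taut

1, 3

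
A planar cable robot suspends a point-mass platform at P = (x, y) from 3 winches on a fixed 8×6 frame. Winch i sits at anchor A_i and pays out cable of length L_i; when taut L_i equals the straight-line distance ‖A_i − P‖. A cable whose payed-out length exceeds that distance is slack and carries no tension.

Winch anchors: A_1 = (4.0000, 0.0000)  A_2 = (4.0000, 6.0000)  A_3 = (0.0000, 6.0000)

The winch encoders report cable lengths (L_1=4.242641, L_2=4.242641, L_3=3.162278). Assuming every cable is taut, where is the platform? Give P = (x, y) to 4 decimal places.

each cable: (A_i−P)·(A_i−P) = L_i²; let q_i = ‖A_i‖²−L_i²
q_1 = 16.0000+0.0000−18.0000 = -2.0000
row 1: 0.0000x − 12.0000y = -36.0000  (q_2=34.0000)
row 2: 8.0000x − 12.0000y = -28.0000  (q_3=26.0000)
Cramer on rows 1–2 → x = 1.0000, y = 3.0000

(1.0000, 3.0000)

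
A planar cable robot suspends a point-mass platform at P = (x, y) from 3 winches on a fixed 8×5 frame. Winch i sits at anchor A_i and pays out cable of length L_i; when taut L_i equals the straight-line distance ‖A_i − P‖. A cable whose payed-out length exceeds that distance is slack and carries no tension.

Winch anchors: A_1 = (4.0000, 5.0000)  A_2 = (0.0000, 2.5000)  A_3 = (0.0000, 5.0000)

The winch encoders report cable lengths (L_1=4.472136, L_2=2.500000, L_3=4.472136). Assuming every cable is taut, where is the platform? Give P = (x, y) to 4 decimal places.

(2.0000, 1.0000)

circle eqns → linear via eq_j − eq_1; set c_j = A_j·A_j − L_j²
c_1 = 16.0000+25.0000−20.0000 = 21.0000
8.0000·x + 5.0000·y = c_1−c_2 = 21.0000
8.0000·x + 0.0000·y = c_1−c_3 = 16.0000
solve first two rows → x=2.0000, y=1.0000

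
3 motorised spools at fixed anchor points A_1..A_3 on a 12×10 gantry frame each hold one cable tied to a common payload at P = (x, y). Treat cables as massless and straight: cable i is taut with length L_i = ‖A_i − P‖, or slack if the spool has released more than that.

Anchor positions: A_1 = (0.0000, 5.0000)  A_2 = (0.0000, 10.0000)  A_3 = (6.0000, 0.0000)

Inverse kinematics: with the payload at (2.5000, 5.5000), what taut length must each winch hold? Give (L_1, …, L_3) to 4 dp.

(2.5495, 5.1478, 6.5192)

L_1 = √((0.0000−2.5000)² + (5.0000−5.5000)²) = 2.5495
L_2 = √((0.0000−2.5000)² + (10.0000−5.5000)²) = 5.1478
L_3 = √((6.0000−2.5000)² + (0.0000−5.5000)²) = 6.5192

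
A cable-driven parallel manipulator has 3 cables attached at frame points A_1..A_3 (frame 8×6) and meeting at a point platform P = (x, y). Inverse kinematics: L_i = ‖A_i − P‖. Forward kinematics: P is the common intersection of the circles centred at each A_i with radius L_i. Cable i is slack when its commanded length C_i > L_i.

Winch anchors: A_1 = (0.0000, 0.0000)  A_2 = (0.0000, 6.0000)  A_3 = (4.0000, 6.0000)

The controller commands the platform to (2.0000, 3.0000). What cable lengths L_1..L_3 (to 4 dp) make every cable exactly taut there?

(3.6056, 3.6056, 3.6056)

L_1 = √((0.0000−2.0000)² + (0.0000−3.0000)²) = 3.6056
L_2 = √((0.0000−2.0000)² + (6.0000−3.0000)²) = 3.6056
L_3 = √((4.0000−2.0000)² + (6.0000−3.0000)²) = 3.6056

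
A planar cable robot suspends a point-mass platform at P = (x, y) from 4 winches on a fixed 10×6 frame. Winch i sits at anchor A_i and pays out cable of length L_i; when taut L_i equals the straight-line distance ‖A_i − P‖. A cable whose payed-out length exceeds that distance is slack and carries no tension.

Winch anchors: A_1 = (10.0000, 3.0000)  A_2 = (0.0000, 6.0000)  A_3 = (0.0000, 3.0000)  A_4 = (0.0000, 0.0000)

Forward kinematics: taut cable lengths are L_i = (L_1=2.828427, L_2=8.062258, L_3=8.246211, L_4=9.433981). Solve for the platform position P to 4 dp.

(8.0000, 5.0000)

each cable: (A_i−P)·(A_i−P) = L_i²; let k_i = ‖A_i‖²−L_i²
k_1 = 100.0000+9.0000−8.0000 = 101.0000
row 1: 20.0000x − 6.0000y = 130.0000  (k_2=-29.0000)
row 2: 20.0000x + 0.0000y = 160.0000  (k_3=-59.0000)
row 3: 20.0000x + 6.0000y = 190.0000  (k_4=-89.0000)
Cramer on rows 1–2 → x = 8.0000, y = 5.0000
check cable 4: ‖A_4−P‖² = 89.0000 ≈ L_4² = 89.0000 ✓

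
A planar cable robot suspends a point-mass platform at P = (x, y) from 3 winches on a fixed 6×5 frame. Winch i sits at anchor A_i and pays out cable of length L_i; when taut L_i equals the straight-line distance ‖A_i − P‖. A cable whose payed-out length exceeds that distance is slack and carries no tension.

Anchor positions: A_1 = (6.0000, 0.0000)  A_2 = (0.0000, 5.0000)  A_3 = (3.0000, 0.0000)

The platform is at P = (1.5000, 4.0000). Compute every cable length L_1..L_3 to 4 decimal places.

L_1: Δ = A_1−P = (4.5000, -4.0000) → ‖Δ‖ = √36.2500 = 6.0208
L_2: Δ = A_2−P = (-1.5000, 1.0000) → ‖Δ‖ = √3.2500 = 1.8028
L_3: Δ = A_3−P = (1.5000, -4.0000) → ‖Δ‖ = √18.2500 = 4.2720

(6.0208, 1.8028, 4.2720)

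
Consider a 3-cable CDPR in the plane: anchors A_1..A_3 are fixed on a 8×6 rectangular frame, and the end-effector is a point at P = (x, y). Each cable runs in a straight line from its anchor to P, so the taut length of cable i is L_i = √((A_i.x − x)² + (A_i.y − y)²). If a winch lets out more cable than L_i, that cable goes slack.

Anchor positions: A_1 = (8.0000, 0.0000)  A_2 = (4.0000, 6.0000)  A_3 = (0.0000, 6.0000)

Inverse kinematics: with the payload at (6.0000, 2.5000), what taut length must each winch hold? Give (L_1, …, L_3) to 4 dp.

cable 1: Δx=2.0000, Δy=-2.5000; L_1 = √(Δx²+Δy²) = 3.2016
cable 2: Δx=-2.0000, Δy=3.5000; L_2 = √(Δx²+Δy²) = 4.0311
cable 3: Δx=-6.0000, Δy=3.5000; L_3 = √(Δx²+Δy²) = 6.9462

(3.2016, 4.0311, 6.9462)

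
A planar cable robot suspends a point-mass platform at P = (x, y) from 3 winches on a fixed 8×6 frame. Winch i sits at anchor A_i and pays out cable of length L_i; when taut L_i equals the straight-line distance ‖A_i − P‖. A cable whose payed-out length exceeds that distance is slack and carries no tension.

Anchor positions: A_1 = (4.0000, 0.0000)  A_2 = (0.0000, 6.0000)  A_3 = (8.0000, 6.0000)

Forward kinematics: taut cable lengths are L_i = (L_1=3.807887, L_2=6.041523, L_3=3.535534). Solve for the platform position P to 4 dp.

(5.5000, 3.5000)

circle eqns → linear via eq_j − eq_1; set k_j = A_j·A_j − L_j²
k_1 = 16.0000+0.0000−14.5000 = 1.5000
8.0000·x − 12.0000·y = k_1−k_2 = 2.0000
-8.0000·x − 12.0000·y = k_1−k_3 = -86.0000
solve first two rows → x=5.5000, y=3.5000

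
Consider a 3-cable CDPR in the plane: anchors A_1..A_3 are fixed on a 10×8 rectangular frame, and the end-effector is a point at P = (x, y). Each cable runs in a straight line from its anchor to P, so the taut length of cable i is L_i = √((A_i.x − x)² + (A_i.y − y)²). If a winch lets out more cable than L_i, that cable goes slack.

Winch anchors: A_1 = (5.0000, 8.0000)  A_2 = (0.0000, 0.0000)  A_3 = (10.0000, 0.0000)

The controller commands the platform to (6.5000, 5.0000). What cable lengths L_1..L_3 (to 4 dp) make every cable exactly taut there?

L_1 = √((5.0000−6.5000)² + (8.0000−5.0000)²) = 3.3541
L_2 = √((0.0000−6.5000)² + (0.0000−5.0000)²) = 8.2006
L_3 = √((10.0000−6.5000)² + (0.0000−5.0000)²) = 6.1033

(3.3541, 8.2006, 6.1033)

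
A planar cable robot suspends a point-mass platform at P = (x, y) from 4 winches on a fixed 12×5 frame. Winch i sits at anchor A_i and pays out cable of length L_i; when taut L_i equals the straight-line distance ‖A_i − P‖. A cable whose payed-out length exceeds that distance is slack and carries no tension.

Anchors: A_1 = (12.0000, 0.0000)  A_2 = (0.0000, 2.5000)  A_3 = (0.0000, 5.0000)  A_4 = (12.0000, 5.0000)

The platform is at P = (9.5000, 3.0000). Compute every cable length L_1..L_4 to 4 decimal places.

cable 1: Δx=2.5000, Δy=-3.0000; L_1 = √(Δx²+Δy²) = 3.9051
cable 2: Δx=-9.5000, Δy=-0.5000; L_2 = √(Δx²+Δy²) = 9.5131
cable 3: Δx=-9.5000, Δy=2.0000; L_3 = √(Δx²+Δy²) = 9.7082
cable 4: Δx=2.5000, Δy=2.0000; L_4 = √(Δx²+Δy²) = 3.2016

(3.9051, 9.5131, 9.7082, 3.2016)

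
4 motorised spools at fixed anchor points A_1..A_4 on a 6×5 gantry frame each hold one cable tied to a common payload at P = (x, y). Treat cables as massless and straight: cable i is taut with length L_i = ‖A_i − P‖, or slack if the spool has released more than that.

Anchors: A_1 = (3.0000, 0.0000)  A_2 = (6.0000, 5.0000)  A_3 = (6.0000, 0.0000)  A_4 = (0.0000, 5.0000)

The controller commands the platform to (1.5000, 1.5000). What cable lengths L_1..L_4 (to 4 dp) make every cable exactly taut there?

L_1 = √((3.0000−1.5000)² + (0.0000−1.5000)²) = 2.1213
L_2 = √((6.0000−1.5000)² + (5.0000−1.5000)²) = 5.7009
L_3 = √((6.0000−1.5000)² + (0.0000−1.5000)²) = 4.7434
L_4 = √((0.0000−1.5000)² + (5.0000−1.5000)²) = 3.8079

(2.1213, 5.7009, 4.7434, 3.8079)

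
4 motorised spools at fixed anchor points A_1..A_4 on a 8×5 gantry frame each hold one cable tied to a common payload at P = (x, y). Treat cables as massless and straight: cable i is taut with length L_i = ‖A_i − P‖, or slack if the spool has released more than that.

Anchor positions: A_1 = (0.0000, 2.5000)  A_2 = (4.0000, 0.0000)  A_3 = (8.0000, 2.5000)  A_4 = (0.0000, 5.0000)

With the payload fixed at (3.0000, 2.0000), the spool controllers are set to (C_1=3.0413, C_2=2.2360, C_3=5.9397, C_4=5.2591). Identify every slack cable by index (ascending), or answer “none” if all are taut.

cable 1: √((-3.0000)²+(0.5000)²)=3.0414, C_1=3.0413: taut
cable 2: √((1.0000)²+(-2.0000)²)=2.2361, C_2=2.2360: taut
cable 3: √((5.0000)²+(0.5000)²)=5.0249, C_3=5.9397: slack
cable 4: √((-3.0000)²+(3.0000)²)=4.2426, C_4=5.2591: slack

3, 4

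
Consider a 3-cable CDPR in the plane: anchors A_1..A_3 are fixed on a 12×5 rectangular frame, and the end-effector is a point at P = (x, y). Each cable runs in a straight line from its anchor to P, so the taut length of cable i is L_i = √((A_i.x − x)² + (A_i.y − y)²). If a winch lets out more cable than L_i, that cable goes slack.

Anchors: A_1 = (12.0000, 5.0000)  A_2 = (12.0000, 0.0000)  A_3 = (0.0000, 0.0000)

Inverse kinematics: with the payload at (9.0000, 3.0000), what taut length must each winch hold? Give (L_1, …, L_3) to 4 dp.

L_1 = √((12.0000−9.0000)² + (5.0000−3.0000)²) = 3.6056
L_2 = √((12.0000−9.0000)² + (0.0000−3.0000)²) = 4.2426
L_3 = √((0.0000−9.0000)² + (0.0000−3.0000)²) = 9.4868

(3.6056, 4.2426, 9.4868)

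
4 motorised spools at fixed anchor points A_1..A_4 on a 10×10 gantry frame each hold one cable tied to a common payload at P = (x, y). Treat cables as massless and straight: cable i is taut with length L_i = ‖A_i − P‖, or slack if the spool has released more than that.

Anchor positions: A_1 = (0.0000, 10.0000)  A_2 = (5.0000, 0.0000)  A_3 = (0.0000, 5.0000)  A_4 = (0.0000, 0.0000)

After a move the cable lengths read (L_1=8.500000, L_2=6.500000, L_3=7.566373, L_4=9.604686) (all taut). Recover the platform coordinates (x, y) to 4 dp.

circle eqns → linear via eq_j − eq_1; set k_j = A_j·A_j − L_j²
k_1 = 0.0000+100.0000−72.2500 = 27.7500
-10.0000·x + 20.0000·y = k_1−k_2 = 45.0000
0.0000·x + 10.0000·y = k_1−k_3 = 60.0000
0.0000·x + 20.0000·y = k_1−k_4 = 120.0000
solve first two rows → x=7.5000, y=6.0000
check cable 4: ‖A_4−P‖² = 92.2500 ≈ L_4² = 92.2500 ✓

(7.5000, 6.0000)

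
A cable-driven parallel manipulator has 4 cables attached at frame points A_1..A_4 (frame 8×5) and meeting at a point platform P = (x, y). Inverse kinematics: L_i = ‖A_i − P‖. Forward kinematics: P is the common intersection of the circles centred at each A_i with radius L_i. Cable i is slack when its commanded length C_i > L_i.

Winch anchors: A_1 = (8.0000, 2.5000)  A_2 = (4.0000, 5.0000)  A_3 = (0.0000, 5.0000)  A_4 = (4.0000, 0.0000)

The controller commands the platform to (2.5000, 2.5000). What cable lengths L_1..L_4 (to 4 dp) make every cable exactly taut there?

(5.5000, 2.9155, 3.5355, 2.9155)

L_1: Δ = A_1−P = (5.5000, 0.0000) → ‖Δ‖ = √30.2500 = 5.5000
L_2: Δ = A_2−P = (1.5000, 2.5000) → ‖Δ‖ = √8.5000 = 2.9155
L_3: Δ = A_3−P = (-2.5000, 2.5000) → ‖Δ‖ = √12.5000 = 3.5355
L_4: Δ = A_4−P = (1.5000, -2.5000) → ‖Δ‖ = √8.5000 = 2.9155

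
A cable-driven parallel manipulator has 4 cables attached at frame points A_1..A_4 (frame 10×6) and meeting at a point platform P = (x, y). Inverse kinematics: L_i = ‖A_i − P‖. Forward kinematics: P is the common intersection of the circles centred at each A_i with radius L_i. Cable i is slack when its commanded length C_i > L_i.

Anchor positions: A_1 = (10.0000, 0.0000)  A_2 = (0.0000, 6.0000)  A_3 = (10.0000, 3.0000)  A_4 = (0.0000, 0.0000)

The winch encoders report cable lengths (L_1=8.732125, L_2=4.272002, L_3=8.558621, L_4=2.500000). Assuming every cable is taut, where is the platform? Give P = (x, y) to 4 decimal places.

(1.5000, 2.0000)

each cable: (A_i−P)·(A_i−P) = L_i²; let k_i = ‖A_i‖²−L_i²
k_1 = 100.0000+0.0000−76.2500 = 23.7500
row 1: 20.0000x − 12.0000y = 6.0000  (k_2=17.7500)
row 2: 0.0000x − 6.0000y = -12.0000  (k_3=35.7500)
row 3: 20.0000x + 0.0000y = 30.0000  (k_4=-6.2500)
Cramer on rows 1–2 → x = 1.5000, y = 2.0000
check cable 4: ‖A_4−P‖² = 6.2500 ≈ L_4² = 6.2500 ✓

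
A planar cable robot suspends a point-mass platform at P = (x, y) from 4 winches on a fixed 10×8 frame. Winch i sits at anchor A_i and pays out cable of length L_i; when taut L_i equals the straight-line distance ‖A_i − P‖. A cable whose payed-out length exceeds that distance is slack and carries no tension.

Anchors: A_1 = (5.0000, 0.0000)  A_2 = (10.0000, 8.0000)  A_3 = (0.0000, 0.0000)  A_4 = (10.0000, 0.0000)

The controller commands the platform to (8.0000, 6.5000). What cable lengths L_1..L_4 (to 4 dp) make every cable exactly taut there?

(7.1589, 2.5000, 10.3078, 6.8007)

L_1: Δ = A_1−P = (-3.0000, -6.5000) → ‖Δ‖ = √51.2500 = 7.1589
L_2: Δ = A_2−P = (2.0000, 1.5000) → ‖Δ‖ = √6.2500 = 2.5000
L_3: Δ = A_3−P = (-8.0000, -6.5000) → ‖Δ‖ = √106.2500 = 10.3078
L_4: Δ = A_4−P = (2.0000, -6.5000) → ‖Δ‖ = √46.2500 = 6.8007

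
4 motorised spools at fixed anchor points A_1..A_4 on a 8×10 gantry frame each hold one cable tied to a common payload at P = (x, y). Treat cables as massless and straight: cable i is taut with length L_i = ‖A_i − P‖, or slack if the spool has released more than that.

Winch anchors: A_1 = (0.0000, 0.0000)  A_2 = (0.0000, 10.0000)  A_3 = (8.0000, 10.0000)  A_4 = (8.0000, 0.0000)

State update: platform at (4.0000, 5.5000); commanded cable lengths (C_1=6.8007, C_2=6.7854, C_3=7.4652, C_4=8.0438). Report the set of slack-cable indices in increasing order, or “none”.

i=1: geometric 6.8007 vs commanded 6.8007 ⇒ taut
i=2: geometric 6.0208 vs commanded 6.7854 ⇒ slack
i=3: geometric 6.0208 vs commanded 7.4652 ⇒ slack
i=4: geometric 6.8007 vs commanded 8.0438 ⇒ slack

2, 3, 4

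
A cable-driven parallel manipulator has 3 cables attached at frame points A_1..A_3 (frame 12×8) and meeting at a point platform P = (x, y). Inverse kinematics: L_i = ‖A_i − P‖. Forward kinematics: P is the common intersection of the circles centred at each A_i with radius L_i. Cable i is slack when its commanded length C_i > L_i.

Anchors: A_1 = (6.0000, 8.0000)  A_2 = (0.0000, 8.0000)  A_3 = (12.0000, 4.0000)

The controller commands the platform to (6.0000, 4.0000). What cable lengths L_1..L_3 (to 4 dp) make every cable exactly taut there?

L_1 = √((6.0000−6.0000)² + (8.0000−4.0000)²) = 4.0000
L_2 = √((0.0000−6.0000)² + (8.0000−4.0000)²) = 7.2111
L_3 = √((12.0000−6.0000)² + (4.0000−4.0000)²) = 6.0000

(4.0000, 7.2111, 6.0000)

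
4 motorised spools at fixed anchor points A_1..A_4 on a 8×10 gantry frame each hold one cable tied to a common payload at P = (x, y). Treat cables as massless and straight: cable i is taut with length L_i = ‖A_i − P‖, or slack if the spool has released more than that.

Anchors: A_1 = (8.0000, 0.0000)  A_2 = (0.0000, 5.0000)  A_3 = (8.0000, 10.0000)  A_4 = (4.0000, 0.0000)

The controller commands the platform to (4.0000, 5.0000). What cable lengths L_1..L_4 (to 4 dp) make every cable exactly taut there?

(6.4031, 4.0000, 6.4031, 5.0000)

L_1: Δ = A_1−P = (4.0000, -5.0000) → ‖Δ‖ = √41.0000 = 6.4031
L_2: Δ = A_2−P = (-4.0000, 0.0000) → ‖Δ‖ = √16.0000 = 4.0000
L_3: Δ = A_3−P = (4.0000, 5.0000) → ‖Δ‖ = √41.0000 = 6.4031
L_4: Δ = A_4−P = (0.0000, -5.0000) → ‖Δ‖ = √25.0000 = 5.0000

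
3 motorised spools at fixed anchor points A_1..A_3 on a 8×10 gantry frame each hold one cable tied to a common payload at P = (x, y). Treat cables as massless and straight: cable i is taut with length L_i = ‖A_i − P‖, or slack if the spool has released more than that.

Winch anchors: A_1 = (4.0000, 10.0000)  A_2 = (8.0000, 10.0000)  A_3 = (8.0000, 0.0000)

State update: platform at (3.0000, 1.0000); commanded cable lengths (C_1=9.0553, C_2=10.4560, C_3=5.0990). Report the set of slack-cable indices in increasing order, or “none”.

2

cable 1: L_1 = ‖A_1−P‖ = 9.0554;  C_1 = 9.0553 → taut
cable 2: L_2 = ‖A_2−P‖ = 10.2956;  C_2 = 10.4560 → slack
cable 3: L_3 = ‖A_3−P‖ = 5.0990;  C_3 = 5.0990 → taut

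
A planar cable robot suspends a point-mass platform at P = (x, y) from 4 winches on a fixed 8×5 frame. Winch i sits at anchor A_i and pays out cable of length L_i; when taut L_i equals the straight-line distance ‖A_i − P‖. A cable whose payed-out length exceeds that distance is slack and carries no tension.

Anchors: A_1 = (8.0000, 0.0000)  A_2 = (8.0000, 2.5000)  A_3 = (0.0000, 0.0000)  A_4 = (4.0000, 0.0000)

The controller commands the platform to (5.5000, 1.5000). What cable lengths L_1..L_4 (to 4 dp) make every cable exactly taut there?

L_1: Δ = A_1−P = (2.5000, -1.5000) → ‖Δ‖ = √8.5000 = 2.9155
L_2: Δ = A_2−P = (2.5000, 1.0000) → ‖Δ‖ = √7.2500 = 2.6926
L_3: Δ = A_3−P = (-5.5000, -1.5000) → ‖Δ‖ = √32.5000 = 5.7009
L_4: Δ = A_4−P = (-1.5000, -1.5000) → ‖Δ‖ = √4.5000 = 2.1213

(2.9155, 2.6926, 5.7009, 2.1213)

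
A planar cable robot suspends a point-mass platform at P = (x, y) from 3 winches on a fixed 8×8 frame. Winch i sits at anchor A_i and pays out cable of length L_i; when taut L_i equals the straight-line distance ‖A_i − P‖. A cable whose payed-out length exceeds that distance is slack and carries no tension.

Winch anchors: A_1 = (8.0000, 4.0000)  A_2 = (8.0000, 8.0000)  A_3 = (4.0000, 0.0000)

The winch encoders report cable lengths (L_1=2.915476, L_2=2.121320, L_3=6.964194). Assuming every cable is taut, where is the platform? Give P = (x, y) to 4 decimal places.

(6.5000, 6.5000)

each cable: (A_i−P)·(A_i−P) = L_i²; let k_i = ‖A_i‖²−L_i²
k_1 = 64.0000+16.0000−8.5000 = 71.5000
row 1: 0.0000x − 8.0000y = -52.0000  (k_2=123.5000)
row 2: 8.0000x + 8.0000y = 104.0000  (k_3=-32.5000)
Cramer on rows 1–2 → x = 6.5000, y = 6.5000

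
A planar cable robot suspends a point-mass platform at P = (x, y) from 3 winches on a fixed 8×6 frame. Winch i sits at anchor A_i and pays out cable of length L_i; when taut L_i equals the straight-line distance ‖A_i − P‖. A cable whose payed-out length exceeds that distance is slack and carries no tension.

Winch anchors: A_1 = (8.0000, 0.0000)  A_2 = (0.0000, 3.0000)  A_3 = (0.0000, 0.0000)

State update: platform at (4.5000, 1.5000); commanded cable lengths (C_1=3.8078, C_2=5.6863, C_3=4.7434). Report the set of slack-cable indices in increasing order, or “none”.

cable 1: √((3.5000)²+(-1.5000)²)=3.8079, C_1=3.8078: taut
cable 2: √((-4.5000)²+(1.5000)²)=4.7434, C_2=5.6863: slack
cable 3: √((-4.5000)²+(-1.5000)²)=4.7434, C_3=4.7434: taut

2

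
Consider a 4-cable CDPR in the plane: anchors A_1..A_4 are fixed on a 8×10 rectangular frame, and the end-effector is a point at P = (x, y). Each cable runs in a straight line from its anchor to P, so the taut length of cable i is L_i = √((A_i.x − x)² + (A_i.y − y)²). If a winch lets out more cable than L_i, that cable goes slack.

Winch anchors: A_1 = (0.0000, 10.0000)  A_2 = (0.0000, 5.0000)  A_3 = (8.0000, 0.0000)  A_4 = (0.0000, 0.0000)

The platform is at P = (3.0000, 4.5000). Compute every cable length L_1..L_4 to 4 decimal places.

(6.2650, 3.0414, 6.7268, 5.4083)

L_1 = √((0.0000−3.0000)² + (10.0000−4.5000)²) = 6.2650
L_2 = √((0.0000−3.0000)² + (5.0000−4.5000)²) = 3.0414
L_3 = √((8.0000−3.0000)² + (0.0000−4.5000)²) = 6.7268
L_4 = √((0.0000−3.0000)² + (0.0000−4.5000)²) = 5.4083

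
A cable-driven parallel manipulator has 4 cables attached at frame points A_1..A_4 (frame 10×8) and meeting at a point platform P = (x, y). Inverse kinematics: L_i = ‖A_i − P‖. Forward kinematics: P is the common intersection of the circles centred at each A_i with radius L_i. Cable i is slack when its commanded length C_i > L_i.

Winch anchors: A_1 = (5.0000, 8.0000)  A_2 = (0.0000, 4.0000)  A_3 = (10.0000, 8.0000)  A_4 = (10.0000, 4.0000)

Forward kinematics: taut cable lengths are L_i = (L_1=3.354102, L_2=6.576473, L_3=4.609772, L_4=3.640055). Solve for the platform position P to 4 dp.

expand ‖A_i−P‖²=L_i² and subtract eq 1 (c_i ≔ ‖A_i‖²−L_i²)
c_1 = 25.0000+64.0000−11.2500 = 77.7500
eq1−eq2 → [10.0000  8.0000]·P = 105.0000
eq1−eq3 → [-10.0000  0.0000]·P = -65.0000
eq1−eq4 → [-10.0000  8.0000]·P = -25.0000
2×2 solve → P = (6.5000, 5.0000)
check cable 4: ‖A_4−P‖² = 13.2500 ≈ L_4² = 13.2500 ✓

(6.5000, 5.0000)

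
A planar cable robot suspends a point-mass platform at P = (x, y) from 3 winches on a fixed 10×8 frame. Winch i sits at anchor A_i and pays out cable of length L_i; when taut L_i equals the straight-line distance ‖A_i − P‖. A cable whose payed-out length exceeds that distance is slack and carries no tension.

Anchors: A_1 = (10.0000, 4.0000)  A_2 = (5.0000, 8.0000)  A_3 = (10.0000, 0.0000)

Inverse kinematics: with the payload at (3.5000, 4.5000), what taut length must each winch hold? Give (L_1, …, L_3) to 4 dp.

(6.5192, 3.8079, 7.9057)

L_1 = √((10.0000−3.5000)² + (4.0000−4.5000)²) = 6.5192
L_2 = √((5.0000−3.5000)² + (8.0000−4.5000)²) = 3.8079
L_3 = √((10.0000−3.5000)² + (0.0000−4.5000)²) = 7.9057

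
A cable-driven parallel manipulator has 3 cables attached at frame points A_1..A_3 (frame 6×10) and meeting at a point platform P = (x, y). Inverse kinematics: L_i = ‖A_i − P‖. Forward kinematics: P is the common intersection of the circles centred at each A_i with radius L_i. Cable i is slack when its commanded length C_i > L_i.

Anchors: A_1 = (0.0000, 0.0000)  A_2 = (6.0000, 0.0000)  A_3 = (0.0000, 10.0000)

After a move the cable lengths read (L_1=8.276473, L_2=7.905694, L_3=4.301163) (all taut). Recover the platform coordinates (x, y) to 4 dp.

each cable: (A_i−P)·(A_i−P) = L_i²; let k_i = ‖A_i‖²−L_i²
k_1 = 0.0000+0.0000−68.5000 = -68.5000
row 1: -12.0000x + 0.0000y = -42.0000  (k_2=-26.5000)
row 2: 0.0000x − 20.0000y = -150.0000  (k_3=81.5000)
Cramer on rows 1–2 → x = 3.5000, y = 7.5000

(3.5000, 7.5000)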